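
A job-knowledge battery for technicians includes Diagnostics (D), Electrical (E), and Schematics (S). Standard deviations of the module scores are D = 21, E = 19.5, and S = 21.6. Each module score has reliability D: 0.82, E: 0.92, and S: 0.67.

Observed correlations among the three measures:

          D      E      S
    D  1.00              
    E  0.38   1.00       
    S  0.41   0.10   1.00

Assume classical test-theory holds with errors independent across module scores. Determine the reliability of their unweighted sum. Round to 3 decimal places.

0.872

Var(D+E+S) = 21² + 19.5² + 21.6² + 2·[21·19.5·0.38 + 21·21.6·0.41 + 19.5·21.6·0.10] = 1287.81 + 767.412 = 2055.22.
Because errors are independent across components, Cov(Tᵢ,Tⱼ) = Cov(Xᵢ,Xⱼ); the off-diagonal part of the true-score variance is the same as above.
True-score variance = [21²·0.82 + 19.5²·0.92 + 21.6²·0.67] + 767.412 = 1024.05 + 767.412 = 1791.46.
Reliability = 1791.46 / 2055.22 = 0.872.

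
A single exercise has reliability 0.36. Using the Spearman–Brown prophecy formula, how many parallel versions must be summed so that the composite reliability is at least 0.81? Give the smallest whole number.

k ≥ ρ*(1−ρ₁)/(ρ₁(1−ρ*)) = 0.81·0.64 / (0.36·0.19) = 7.579.
Smallest integer k = 8.

8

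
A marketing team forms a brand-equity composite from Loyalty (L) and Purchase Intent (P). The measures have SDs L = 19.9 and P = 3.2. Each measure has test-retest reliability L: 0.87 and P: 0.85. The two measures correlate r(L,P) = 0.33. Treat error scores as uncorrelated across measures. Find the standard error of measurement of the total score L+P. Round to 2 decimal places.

7.28

Var(total) = 406.25 + 42.0288 = 448.279.
True-score variance = 353.233 + 42.0288 = 395.261, so reliability = 0.8817.
Error variance = 448.279 − 395.261 = 53.0173; SEM = √53.0173 = 7.28.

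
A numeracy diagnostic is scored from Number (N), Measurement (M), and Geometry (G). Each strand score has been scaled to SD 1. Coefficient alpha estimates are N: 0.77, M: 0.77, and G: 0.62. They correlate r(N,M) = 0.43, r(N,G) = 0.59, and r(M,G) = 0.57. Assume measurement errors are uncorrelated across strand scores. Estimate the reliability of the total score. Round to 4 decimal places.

0.8641

Var(N+M+G) = 3 + 2·[0.43 + 0.59 + 0.57] = 3 + 3.18 = 6.18.
Because errors are independent across components, Cov(Tᵢ,Tⱼ) = Cov(Xᵢ,Xⱼ); the off-diagonal part of the true-score variance is the same as above.
True-score variance = [0.77 + 0.77 + 0.62] + 3.18 = 2.16 + 3.18 = 5.34.
Reliability = 5.34 / 6.18 = 0.8641.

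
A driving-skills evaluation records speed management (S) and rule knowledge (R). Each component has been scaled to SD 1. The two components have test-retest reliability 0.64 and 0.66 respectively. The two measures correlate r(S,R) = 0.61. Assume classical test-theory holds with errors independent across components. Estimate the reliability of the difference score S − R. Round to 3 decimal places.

0.103

Var(S−R) = 1 + 1 − 2·0.61 = 2 − 1.22 = 0.78.
Because errors are independent across components, Cov(Tᵢ,Tⱼ) = Cov(Xᵢ,Xⱼ); the off-diagonal part of the true-score variance is the same as above.
True-score variance = [0.64 + 0.66] − 1.22 = 1.3 − 1.22 = 0.08.
Reliability = 0.08 / 0.78 = 0.103.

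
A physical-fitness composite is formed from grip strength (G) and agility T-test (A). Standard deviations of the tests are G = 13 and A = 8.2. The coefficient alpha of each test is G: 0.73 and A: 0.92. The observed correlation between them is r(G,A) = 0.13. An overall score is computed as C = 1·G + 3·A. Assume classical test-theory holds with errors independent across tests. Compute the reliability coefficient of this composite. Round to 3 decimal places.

Var(C) = 13² + 3²·8.2² + 2·[3·13·8.2·0.13] = 774.16 + 83.148 = 857.308.
Under uncorrelated errors the observed covariances equal the true-score covariances, so only the own-variance terms attenuate.
True-score variance = [13²·0.73 + 3²·8.2²·0.92] + 83.148 = 680.117 + 83.148 = 763.265.
Reliability = 763.265 / 857.308 = 0.890.

0.890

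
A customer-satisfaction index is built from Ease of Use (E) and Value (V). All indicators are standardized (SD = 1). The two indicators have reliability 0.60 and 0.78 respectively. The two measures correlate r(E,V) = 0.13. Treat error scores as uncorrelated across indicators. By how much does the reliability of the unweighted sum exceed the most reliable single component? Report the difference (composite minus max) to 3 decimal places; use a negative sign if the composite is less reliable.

-0.054

Var(sum) = 2 + 0.26 = 2.26; true-score variance = 1.38 + 0.26 = 1.64; composite reliability = 0.7257.
Max component reliability = 0.7800.
Difference = 0.7257 − 0.7800 = -0.054.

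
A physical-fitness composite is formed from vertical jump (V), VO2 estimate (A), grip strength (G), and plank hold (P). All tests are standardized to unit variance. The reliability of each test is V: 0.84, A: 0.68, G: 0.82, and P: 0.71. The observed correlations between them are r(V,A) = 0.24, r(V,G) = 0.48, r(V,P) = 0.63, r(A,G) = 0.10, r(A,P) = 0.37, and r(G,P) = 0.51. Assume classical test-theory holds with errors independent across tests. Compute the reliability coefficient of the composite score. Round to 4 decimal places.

0.8903

Var(V+A+G+P) = 4 + 2·[0.24 + 0.48 + 0.63 + 0.10 + 0.37 + 0.51] = 4 + 4.66 = 8.66.
With uncorrelated errors the cross-covariances are all true-score covariance, so they carry over unchanged; only the diagonal terms shrink to ρᵢσᵢ².
True-score variance = [0.84 + 0.68 + 0.82 + 0.71] + 4.66 = 3.05 + 4.66 = 7.71.
Reliability = 7.71 / 8.66 = 0.8903.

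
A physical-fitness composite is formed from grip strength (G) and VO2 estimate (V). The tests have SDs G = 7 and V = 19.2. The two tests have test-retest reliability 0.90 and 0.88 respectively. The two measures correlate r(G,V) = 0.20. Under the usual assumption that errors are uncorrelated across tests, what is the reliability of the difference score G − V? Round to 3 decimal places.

Var(G−V) = 7² + 19.2² − 2·7·19.2·0.20 = 417.64 − 53.76 = 363.88.
Under uncorrelated errors the observed covariances equal the true-score covariances, so only the own-variance terms attenuate.
True-score variance = [7²·0.90 + 19.2²·0.88] − 53.76 = 368.503 − 53.76 = 314.743.
Reliability = 314.743 / 363.88 = 0.865.

0.865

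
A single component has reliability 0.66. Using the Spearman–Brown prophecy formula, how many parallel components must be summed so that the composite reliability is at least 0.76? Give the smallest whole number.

2

k ≥ ρ*(1−ρ₁)/(ρ₁(1−ρ*)) = 0.76·0.34 / (0.66·0.24) = 1.631.
Smallest integer k = 2.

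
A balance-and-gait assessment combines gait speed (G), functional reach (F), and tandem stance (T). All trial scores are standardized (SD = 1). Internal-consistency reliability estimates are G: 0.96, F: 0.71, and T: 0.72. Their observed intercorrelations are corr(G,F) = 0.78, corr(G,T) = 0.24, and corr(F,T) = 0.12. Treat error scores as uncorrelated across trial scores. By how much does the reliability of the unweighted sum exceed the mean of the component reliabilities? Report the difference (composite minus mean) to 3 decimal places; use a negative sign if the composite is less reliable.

0.088

Var(sum) = 3 + 2.28 = 5.28; true-score variance = 2.39 + 2.28 = 4.67; composite reliability = 0.8845.
Mean component reliability = 0.7967.
Difference = 0.8845 − 0.7967 = 0.088.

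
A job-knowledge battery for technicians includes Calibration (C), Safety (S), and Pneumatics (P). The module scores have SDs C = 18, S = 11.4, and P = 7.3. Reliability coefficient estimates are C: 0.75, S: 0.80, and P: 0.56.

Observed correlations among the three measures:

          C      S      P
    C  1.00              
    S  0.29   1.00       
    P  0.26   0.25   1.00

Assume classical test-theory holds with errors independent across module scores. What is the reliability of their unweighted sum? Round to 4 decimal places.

Var(C+S+P) = 18² + 11.4² + 7.3² + 2·[18·11.4·0.29 + 18·7.3·0.26 + 11.4·7.3·0.25] = 507.25 + 228.954 = 736.204.
Because errors are independent across components, Cov(Tᵢ,Tⱼ) = Cov(Xᵢ,Xⱼ); the off-diagonal part of the true-score variance is the same as above.
True-score variance = [18²·0.75 + 11.4²·0.80 + 7.3²·0.56] + 228.954 = 376.81 + 228.954 = 605.764.
Reliability = 605.764 / 736.204 = 0.8228.

0.8228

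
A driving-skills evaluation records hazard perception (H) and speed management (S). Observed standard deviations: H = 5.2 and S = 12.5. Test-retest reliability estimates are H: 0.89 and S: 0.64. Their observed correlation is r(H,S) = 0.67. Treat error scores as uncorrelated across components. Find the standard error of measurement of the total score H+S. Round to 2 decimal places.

Var(total) = 183.29 + 87.1 = 270.39.
True-score variance = 124.066 + 87.1 = 211.166, so reliability = 0.7810.
Error variance = 270.39 − 211.166 = 59.2244; SEM = √59.2244 = 7.70.

7.70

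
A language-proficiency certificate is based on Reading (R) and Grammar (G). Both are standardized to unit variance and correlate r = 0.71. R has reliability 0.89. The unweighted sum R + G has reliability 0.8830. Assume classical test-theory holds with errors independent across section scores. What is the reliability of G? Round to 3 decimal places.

Var(R+G) = 2 + 2·0.71 = 3.420.
True-score variance = ρ_R + ρ_G + 2·0.71, so 0.8830 = (0.89 + ρ_G + 1.42) / 3.420.
ρ_G = 0.8830·3.420 − 0.89 − 1.42 = 0.710.

0.710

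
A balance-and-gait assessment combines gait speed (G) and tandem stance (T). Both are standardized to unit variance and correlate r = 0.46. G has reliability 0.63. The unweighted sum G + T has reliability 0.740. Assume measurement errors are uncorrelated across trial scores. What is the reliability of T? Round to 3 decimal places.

Var(G+T) = 2 + 2·0.46 = 2.920.
True-score variance = ρ_G + ρ_T + 2·0.46, so 0.740 = (0.63 + ρ_T + 0.92) / 2.920.
ρ_T = 0.740·2.920 − 0.63 − 0.92 = 0.611.

0.611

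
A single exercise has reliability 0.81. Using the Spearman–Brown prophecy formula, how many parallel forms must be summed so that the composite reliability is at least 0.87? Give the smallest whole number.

2

k ≥ ρ*(1−ρ₁)/(ρ₁(1−ρ*)) = 0.87·0.19 / (0.81·0.13) = 1.570.
Smallest integer k = 2.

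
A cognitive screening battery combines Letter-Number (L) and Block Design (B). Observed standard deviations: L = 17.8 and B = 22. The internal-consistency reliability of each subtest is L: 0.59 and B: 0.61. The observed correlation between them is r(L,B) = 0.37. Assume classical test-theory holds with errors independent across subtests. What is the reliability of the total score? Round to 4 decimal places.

0.7078

Var(L+B) = 17.8² + 22² + 2·[17.8·22·0.37] = 800.84 + 289.784 = 1090.62.
With uncorrelated errors the cross-covariances are all true-score covariance, so they carry over unchanged; only the diagonal terms shrink to ρᵢσᵢ².
True-score variance = [17.8²·0.59 + 22²·0.61] + 289.784 = 482.176 + 289.784 = 771.96.
Reliability = 771.96 / 1090.62 = 0.7078.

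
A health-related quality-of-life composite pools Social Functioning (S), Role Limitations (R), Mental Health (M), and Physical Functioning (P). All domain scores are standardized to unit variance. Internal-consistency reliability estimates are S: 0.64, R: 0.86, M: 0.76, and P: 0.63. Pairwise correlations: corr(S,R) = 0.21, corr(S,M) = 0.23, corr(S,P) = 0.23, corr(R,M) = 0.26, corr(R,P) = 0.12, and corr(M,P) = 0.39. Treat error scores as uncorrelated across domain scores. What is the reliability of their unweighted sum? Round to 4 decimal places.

0.8387

Var(S+R+M+P) = 4 + 2·[0.21 + 0.23 + 0.23 + 0.26 + 0.12 + 0.39] = 4 + 2.88 = 6.88.
With uncorrelated errors the cross-covariances are all true-score covariance, so they carry over unchanged; only the diagonal terms shrink to ρᵢσᵢ².
True-score variance = [0.64 + 0.86 + 0.76 + 0.63] + 2.88 = 2.89 + 2.88 = 5.77.
Reliability = 5.77 / 6.88 = 0.8387.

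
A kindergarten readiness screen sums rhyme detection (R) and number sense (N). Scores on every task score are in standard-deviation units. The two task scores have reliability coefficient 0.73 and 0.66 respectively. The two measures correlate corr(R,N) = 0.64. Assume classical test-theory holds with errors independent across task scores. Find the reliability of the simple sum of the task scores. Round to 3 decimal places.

0.814

Var(R+N) = 2 + 2·[0.64] = 2 + 1.28 = 3.28.
Under uncorrelated errors the observed covariances equal the true-score covariances, so only the own-variance terms attenuate.
True-score variance = [0.73 + 0.66] + 1.28 = 1.39 + 1.28 = 2.67.
Reliability = 2.67 / 3.28 = 0.814.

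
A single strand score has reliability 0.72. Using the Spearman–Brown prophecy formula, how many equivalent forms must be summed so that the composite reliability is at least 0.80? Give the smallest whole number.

k ≥ ρ*(1−ρ₁)/(ρ₁(1−ρ*)) = 0.80·0.28 / (0.72·0.20) = 1.556.
Smallest integer k = 2.

2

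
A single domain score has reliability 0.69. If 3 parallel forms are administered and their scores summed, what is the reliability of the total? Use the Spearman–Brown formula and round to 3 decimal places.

ρ_k = kρ / (1 + (k−1)ρ) = 3·0.69 / (1 + 2·0.69) = 2.070 / 2.380 = 0.870.

0.870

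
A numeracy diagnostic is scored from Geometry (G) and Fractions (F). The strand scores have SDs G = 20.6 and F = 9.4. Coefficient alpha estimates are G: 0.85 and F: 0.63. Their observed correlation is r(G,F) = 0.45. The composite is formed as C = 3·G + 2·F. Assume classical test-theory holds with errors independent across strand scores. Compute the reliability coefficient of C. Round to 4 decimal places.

Var(C) = 3²·20.6² + 2²·9.4² + 2·[6·20.6·9.4·0.45] = 4172.68 + 1045.66 = 5218.34.
Under uncorrelated errors the observed covariances equal the true-score covariances, so only the own-variance terms attenuate.
True-score variance = [3²·20.6²·0.85 + 2²·9.4²·0.63] + 1045.66 = 3469.02 + 1045.66 = 4514.68.
Reliability = 4514.68 / 5218.34 = 0.8652.

0.8652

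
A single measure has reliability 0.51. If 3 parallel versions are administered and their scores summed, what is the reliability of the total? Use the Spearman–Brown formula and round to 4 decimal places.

ρ_k = kρ / (1 + (k−1)ρ) = 3·0.51 / (1 + 2·0.51) = 1.530 / 2.020 = 0.7574.

0.7574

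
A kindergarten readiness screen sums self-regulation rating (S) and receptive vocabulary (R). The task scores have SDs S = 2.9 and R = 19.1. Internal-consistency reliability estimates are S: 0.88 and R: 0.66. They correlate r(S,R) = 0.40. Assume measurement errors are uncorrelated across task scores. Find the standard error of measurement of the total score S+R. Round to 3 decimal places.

11.182

Var(total) = 373.22 + 44.312 = 417.532.
True-score variance = 248.175 + 44.312 = 292.487, so reliability = 0.7005.
Error variance = 417.532 − 292.487 = 125.045; SEM = √125.045 = 11.182.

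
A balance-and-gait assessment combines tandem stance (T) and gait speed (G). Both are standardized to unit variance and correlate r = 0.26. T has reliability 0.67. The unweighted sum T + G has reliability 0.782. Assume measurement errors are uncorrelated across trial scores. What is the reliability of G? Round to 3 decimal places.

0.781

Var(T+G) = 2 + 2·0.26 = 2.520.
True-score variance = ρ_T + ρ_G + 2·0.26, so 0.782 = (0.67 + ρ_G + 0.52) / 2.520.
ρ_G = 0.782·2.520 − 0.67 − 0.52 = 0.781.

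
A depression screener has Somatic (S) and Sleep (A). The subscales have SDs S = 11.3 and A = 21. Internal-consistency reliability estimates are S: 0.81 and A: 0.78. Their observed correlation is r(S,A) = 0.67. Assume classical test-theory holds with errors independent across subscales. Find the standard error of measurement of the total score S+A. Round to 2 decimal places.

11.01

Var(total) = 568.69 + 317.982 = 886.672.
True-score variance = 447.409 + 317.982 = 765.391, so reliability = 0.8632.
Error variance = 886.672 − 765.391 = 121.281; SEM = √121.281 = 11.01.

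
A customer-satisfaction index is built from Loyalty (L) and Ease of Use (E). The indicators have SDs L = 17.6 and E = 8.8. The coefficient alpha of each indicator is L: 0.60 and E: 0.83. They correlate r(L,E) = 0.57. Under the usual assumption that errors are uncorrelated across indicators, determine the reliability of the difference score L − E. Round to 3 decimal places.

Var(L−E) = 17.6² + 8.8² − 2·17.6·8.8·0.57 = 387.2 − 176.563 = 210.637.
With uncorrelated errors the cross-covariances are all true-score covariance, so they carry over unchanged; only the diagonal terms shrink to ρᵢσᵢ².
True-score variance = [17.6²·0.60 + 8.8²·0.83] − 176.563 = 250.131 − 176.563 = 73.568.
Reliability = 73.568 / 210.637 = 0.349.

0.349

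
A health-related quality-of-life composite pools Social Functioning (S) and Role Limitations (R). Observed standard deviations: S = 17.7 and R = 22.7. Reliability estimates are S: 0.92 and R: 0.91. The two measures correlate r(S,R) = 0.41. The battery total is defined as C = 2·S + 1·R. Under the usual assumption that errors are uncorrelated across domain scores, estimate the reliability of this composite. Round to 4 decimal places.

Var(C) = 2²·17.7² + 22.7² + 2·[2·17.7·22.7·0.41] = 1768.45 + 658.936 = 2427.39.
Under uncorrelated errors the observed covariances equal the true-score covariances, so only the own-variance terms attenuate.
True-score variance = [2²·17.7²·0.92 + 22.7²·0.91] + 658.936 = 1621.82 + 658.936 = 2280.76.
Reliability = 2280.76 / 2427.39 = 0.9396.

0.9396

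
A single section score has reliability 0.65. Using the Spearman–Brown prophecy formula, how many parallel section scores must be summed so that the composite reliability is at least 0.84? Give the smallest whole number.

k ≥ ρ*(1−ρ₁)/(ρ₁(1−ρ*)) = 0.84·0.35 / (0.65·0.16) = 2.827.
Smallest integer k = 3.

3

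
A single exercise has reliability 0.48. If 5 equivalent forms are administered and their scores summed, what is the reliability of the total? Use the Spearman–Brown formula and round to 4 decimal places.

ρ_k = kρ / (1 + (k−1)ρ) = 5·0.48 / (1 + 4·0.48) = 2.400 / 2.920 = 0.8219.

0.8219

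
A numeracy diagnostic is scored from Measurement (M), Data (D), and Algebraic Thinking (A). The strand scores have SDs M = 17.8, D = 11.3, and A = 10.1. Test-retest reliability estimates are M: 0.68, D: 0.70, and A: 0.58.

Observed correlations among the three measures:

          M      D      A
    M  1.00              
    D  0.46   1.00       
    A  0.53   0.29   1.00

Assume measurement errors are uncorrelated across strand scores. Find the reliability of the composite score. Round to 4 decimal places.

Var(M+D+A) = 17.8² + 11.3² + 10.1² + 2·[17.8·11.3·0.46 + 17.8·10.1·0.53 + 11.3·10.1·0.29] = 546.54 + 441.811 = 988.351.
Because errors are independent across components, Cov(Tᵢ,Tⱼ) = Cov(Xᵢ,Xⱼ); the off-diagonal part of the true-score variance is the same as above.
True-score variance = [17.8²·0.68 + 11.3²·0.70 + 10.1²·0.58] + 441.811 = 364 + 441.811 = 805.811.
Reliability = 805.811 / 988.351 = 0.8153.

0.8153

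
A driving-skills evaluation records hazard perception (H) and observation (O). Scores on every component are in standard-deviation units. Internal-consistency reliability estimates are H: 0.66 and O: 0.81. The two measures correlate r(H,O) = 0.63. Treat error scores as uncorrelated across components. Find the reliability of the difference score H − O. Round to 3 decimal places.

0.284

Var(H−O) = 1 + 1 − 2·0.63 = 2 − 1.26 = 0.74.
With uncorrelated errors the cross-covariances are all true-score covariance, so they carry over unchanged; only the diagonal terms shrink to ρᵢσᵢ².
True-score variance = [0.66 + 0.81] − 1.26 = 1.47 − 1.26 = 0.21.
Reliability = 0.21 / 0.74 = 0.284.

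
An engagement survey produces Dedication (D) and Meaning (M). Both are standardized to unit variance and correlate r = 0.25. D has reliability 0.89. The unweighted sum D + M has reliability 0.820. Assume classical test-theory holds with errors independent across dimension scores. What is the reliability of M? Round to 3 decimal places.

Var(D+M) = 2 + 2·0.25 = 2.500.
True-score variance = ρ_D + ρ_M + 2·0.25, so 0.820 = (0.89 + ρ_M + 0.50) / 2.500.
ρ_M = 0.820·2.500 − 0.89 − 0.50 = 0.660.

0.660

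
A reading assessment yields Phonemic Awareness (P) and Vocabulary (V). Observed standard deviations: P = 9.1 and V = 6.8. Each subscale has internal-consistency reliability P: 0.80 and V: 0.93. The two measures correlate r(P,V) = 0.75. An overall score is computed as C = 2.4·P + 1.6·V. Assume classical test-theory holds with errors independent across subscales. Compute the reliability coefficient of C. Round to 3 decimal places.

0.891

Var(C) = 2.4²·9.1² + 1.6²·6.8² + 2·[3.84·9.1·6.8·0.75] = 595.36 + 356.429 = 951.789.
Because errors are independent across components, Cov(Tᵢ,Tⱼ) = Cov(Xᵢ,Xⱼ); the off-diagonal part of the true-score variance is the same as above.
True-score variance = [2.4²·9.1²·0.80 + 1.6²·6.8²·0.93] + 356.429 = 491.677 + 356.429 = 848.105.
Reliability = 848.105 / 951.789 = 0.891.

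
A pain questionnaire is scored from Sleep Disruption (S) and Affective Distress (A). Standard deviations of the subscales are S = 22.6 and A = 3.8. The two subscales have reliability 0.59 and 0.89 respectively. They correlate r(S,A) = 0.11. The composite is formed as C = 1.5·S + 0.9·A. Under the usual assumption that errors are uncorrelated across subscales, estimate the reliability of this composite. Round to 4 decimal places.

0.6018

Var(C) = 1.5²·22.6² + 0.9²·3.8² + 2·[1.35·22.6·3.8·0.11] = 1160.91 + 25.5064 = 1186.41.
Under uncorrelated errors the observed covariances equal the true-score covariances, so only the own-variance terms attenuate.
True-score variance = [1.5²·22.6²·0.59 + 0.9²·3.8²·0.89] + 25.5064 = 688.444 + 25.5064 = 713.95.
Reliability = 713.95 / 1186.41 = 0.6018.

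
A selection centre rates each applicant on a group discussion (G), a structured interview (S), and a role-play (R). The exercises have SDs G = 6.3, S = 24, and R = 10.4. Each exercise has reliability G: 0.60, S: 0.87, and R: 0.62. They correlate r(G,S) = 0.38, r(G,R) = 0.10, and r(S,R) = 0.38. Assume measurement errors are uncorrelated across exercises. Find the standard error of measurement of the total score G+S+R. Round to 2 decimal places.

Var(total) = 723.85 + 317.712 = 1041.56.
True-score variance = 591.993 + 317.712 = 909.705, so reliability = 0.8734.
Error variance = 1041.56 − 909.705 = 131.857; SEM = √131.857 = 11.48.

11.48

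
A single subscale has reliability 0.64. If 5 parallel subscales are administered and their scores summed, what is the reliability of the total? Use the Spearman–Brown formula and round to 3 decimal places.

0.899

ρ_k = kρ / (1 + (k−1)ρ) = 5·0.64 / (1 + 4·0.64) = 3.200 / 3.560 = 0.899.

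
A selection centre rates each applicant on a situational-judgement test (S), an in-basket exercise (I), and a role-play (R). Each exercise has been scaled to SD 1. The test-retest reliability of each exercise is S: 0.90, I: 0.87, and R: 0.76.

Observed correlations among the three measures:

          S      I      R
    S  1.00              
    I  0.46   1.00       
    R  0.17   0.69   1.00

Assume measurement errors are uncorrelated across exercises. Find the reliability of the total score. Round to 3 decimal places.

0.917

Var(S+I+R) = 3 + 2·[0.46 + 0.17 + 0.69] = 3 + 2.64 = 5.64.
With uncorrelated errors the cross-covariances are all true-score covariance, so they carry over unchanged; only the diagonal terms shrink to ρᵢσᵢ².
True-score variance = [0.90 + 0.87 + 0.76] + 2.64 = 2.53 + 2.64 = 5.17.
Reliability = 5.17 / 5.64 = 0.917.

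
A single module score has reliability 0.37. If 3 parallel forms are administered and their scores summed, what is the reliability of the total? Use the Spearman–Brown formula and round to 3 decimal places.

ρ_k = kρ / (1 + (k−1)ρ) = 3·0.37 / (1 + 2·0.37) = 1.110 / 1.740 = 0.638.

0.638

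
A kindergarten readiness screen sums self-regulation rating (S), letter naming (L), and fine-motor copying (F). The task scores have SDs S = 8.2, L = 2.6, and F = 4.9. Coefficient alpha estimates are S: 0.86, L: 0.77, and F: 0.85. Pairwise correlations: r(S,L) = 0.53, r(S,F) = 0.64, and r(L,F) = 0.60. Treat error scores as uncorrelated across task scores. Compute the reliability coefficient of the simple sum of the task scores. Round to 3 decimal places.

Var(S+L+F) = 8.2² + 2.6² + 4.9² + 2·[8.2·2.6·0.53 + 8.2·4.9·0.64 + 2.6·4.9·0.60] = 98.01 + 89.3176 = 187.328.
Under uncorrelated errors the observed covariances equal the true-score covariances, so only the own-variance terms attenuate.
True-score variance = [8.2²·0.86 + 2.6²·0.77 + 4.9²·0.85] + 89.3176 = 83.4401 + 89.3176 = 172.758.
Reliability = 172.758 / 187.328 = 0.922.

0.922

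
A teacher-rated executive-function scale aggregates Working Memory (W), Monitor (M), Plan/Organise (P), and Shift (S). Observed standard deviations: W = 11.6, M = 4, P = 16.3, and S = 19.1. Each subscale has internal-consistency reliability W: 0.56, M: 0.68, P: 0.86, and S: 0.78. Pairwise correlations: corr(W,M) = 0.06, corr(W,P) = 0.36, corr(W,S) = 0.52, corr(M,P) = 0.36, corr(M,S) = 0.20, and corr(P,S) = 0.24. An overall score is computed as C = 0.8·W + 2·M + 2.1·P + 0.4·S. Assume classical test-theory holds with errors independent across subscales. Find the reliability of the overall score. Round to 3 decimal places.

Var(C) = 0.8²·11.6² + 2²·4² + 2.1²·16.3² + 0.4²·19.1² + 2·[1.6·11.6·4·0.06 + 1.68·11.6·16.3·0.36 + 0.32·11.6·19.1·0.52 + 4.2·4·16.3·0.36 + 0.8·4·19.1·0.20 + 0.84·16.3·19.1·0.24] = 1380.18 + 658.496 = 2038.68.
Under uncorrelated errors the observed covariances equal the true-score covariances, so only the own-variance terms attenuate.
True-score variance = [0.8²·11.6²·0.56 + 2²·4²·0.68 + 2.1²·16.3²·0.86 + 0.4²·19.1²·0.78] + 658.496 = 1144.93 + 658.496 = 1803.43.
Reliability = 1803.43 / 2038.68 = 0.885.

0.885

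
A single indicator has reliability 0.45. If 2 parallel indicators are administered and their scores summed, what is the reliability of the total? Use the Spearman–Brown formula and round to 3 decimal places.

0.621

ρ_k = kρ / (1 + (k−1)ρ) = 2·0.45 / (1 + 1·0.45) = 0.900 / 1.450 = 0.621.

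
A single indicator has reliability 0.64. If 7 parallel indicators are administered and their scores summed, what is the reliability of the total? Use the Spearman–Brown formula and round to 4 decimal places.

ρ_k = kρ / (1 + (k−1)ρ) = 7·0.64 / (1 + 6·0.64) = 4.480 / 4.840 = 0.9256.

0.9256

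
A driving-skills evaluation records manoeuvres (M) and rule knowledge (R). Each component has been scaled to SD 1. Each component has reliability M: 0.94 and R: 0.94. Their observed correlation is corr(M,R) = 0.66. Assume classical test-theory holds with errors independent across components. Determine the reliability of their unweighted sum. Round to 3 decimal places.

0.964

Var(M+R) = 2 + 2·[0.66] = 2 + 1.32 = 3.32.
With uncorrelated errors the cross-covariances are all true-score covariance, so they carry over unchanged; only the diagonal terms shrink to ρᵢσᵢ².
True-score variance = [0.94 + 0.94] + 1.32 = 1.88 + 1.32 = 3.2.
Reliability = 3.2 / 3.32 = 0.964.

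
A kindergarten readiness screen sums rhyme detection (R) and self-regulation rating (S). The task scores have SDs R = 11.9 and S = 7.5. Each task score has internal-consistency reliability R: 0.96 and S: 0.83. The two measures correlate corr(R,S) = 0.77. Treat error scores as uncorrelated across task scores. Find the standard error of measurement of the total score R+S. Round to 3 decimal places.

Var(total) = 197.86 + 137.445 = 335.305.
True-score variance = 182.633 + 137.445 = 320.078, so reliability = 0.9546.
Error variance = 335.305 − 320.078 = 15.2269; SEM = √15.2269 = 3.902.

3.902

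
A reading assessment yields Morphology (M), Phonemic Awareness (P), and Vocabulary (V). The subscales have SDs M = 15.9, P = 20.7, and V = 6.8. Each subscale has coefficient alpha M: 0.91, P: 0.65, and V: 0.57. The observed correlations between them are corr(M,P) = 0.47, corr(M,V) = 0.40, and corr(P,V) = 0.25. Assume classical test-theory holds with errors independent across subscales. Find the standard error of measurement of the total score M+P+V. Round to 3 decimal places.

13.878

Var(total) = 727.54 + 466.258 = 1193.8.
True-score variance = 534.932 + 466.258 = 1001.19, so reliability = 0.8387.
Error variance = 1193.8 − 1001.19 = 192.608; SEM = √192.608 = 13.878.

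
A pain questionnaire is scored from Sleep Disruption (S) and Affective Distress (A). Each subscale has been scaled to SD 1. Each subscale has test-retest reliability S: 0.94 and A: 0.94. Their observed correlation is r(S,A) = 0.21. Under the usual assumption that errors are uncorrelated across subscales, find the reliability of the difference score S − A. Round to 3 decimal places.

Var(S−A) = 1 + 1 − 2·0.21 = 2 − 0.42 = 1.58.
With uncorrelated errors the cross-covariances are all true-score covariance, so they carry over unchanged; only the diagonal terms shrink to ρᵢσᵢ².
True-score variance = [0.94 + 0.94] − 0.42 = 1.88 − 0.42 = 1.46.
Reliability = 1.46 / 1.58 = 0.924.

0.924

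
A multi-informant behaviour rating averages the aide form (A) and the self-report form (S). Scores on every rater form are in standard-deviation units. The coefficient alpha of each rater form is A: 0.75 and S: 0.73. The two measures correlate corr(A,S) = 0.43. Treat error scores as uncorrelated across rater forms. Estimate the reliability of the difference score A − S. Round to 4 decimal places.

Var(A−S) = 1 + 1 − 2·0.43 = 2 − 0.86 = 1.14.
With uncorrelated errors the cross-covariances are all true-score covariance, so they carry over unchanged; only the diagonal terms shrink to ρᵢσᵢ².
True-score variance = [0.75 + 0.73] − 0.86 = 1.48 − 0.86 = 0.62.
Reliability = 0.62 / 1.14 = 0.5439.

0.5439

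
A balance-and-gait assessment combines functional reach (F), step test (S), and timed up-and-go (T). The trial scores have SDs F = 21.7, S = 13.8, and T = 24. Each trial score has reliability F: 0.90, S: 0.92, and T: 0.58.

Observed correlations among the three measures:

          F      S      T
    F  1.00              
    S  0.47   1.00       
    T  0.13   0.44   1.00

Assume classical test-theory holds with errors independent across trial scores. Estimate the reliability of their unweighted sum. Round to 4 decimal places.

Var(F+S+T) = 21.7² + 13.8² + 24² + 2·[21.7·13.8·0.47 + 21.7·24·0.13 + 13.8·24·0.44] = 1237.33 + 708.356 = 1945.69.
Under uncorrelated errors the observed covariances equal the true-score covariances, so only the own-variance terms attenuate.
True-score variance = [21.7²·0.90 + 13.8²·0.92 + 24²·0.58] + 708.356 = 933.086 + 708.356 = 1641.44.
Reliability = 1641.44 / 1945.69 = 0.8436.

0.8436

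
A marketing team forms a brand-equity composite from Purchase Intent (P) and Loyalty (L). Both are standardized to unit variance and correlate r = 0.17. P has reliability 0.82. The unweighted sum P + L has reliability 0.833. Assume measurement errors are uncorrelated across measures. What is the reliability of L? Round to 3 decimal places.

Var(P+L) = 2 + 2·0.17 = 2.340.
True-score variance = ρ_P + ρ_L + 2·0.17, so 0.833 = (0.82 + ρ_L + 0.34) / 2.340.
ρ_L = 0.833·2.340 − 0.82 − 0.34 = 0.789.

0.789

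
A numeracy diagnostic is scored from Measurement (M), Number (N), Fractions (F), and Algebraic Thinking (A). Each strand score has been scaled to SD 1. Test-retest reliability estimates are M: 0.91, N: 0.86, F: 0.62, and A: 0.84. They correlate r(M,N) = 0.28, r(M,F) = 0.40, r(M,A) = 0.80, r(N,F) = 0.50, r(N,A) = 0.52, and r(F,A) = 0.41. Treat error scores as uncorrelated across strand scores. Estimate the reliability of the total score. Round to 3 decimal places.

0.922

Var(M+N+F+A) = 4 + 2·[0.28 + 0.40 + 0.80 + 0.50 + 0.52 + 0.41] = 4 + 5.82 = 9.82.
Under uncorrelated errors the observed covariances equal the true-score covariances, so only the own-variance terms attenuate.
True-score variance = [0.91 + 0.86 + 0.62 + 0.84] + 5.82 = 3.23 + 5.82 = 9.05.
Reliability = 9.05 / 9.82 = 0.922.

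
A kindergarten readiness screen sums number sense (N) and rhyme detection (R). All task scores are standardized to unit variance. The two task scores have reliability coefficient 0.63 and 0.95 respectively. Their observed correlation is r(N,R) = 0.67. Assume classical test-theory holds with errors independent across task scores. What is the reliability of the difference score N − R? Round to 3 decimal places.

Var(N−R) = 1 + 1 − 2·0.67 = 2 − 1.34 = 0.66.
With uncorrelated errors the cross-covariances are all true-score covariance, so they carry over unchanged; only the diagonal terms shrink to ρᵢσᵢ².
True-score variance = [0.63 + 0.95] − 1.34 = 1.58 − 1.34 = 0.24.
Reliability = 0.24 / 0.66 = 0.364.

0.364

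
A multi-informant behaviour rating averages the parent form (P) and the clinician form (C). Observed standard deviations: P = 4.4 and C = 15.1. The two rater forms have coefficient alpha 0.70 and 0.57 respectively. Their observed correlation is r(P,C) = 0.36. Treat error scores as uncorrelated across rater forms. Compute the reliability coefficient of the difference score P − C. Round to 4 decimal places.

Var(P−C) = 4.4² + 15.1² − 2·4.4·15.1·0.36 = 247.37 − 47.8368 = 199.533.
Under uncorrelated errors the observed covariances equal the true-score covariances, so only the own-variance terms attenuate.
True-score variance = [4.4²·0.70 + 15.1²·0.57] − 47.8368 = 143.518 − 47.8368 = 95.6809.
Reliability = 95.6809 / 199.533 = 0.4795.

0.4795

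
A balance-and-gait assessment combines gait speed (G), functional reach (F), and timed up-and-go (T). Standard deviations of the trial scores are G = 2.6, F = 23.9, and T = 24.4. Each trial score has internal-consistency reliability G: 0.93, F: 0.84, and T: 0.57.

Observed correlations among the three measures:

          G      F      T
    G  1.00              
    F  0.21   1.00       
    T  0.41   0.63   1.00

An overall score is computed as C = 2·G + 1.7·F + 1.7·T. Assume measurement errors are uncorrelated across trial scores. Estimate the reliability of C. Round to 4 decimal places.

Var(C) = 2²·2.6² + 1.7²·23.9² + 1.7²·24.4² + 2·[3.4·2.6·23.9·0.21 + 3.4·2.6·24.4·0.41 + 2.89·23.9·24.4·0.63] = 3398.43 + 2389.13 = 5787.55.
Because errors are independent across components, Cov(Tᵢ,Tⱼ) = Cov(Xᵢ,Xⱼ); the off-diagonal part of the true-score variance is the same as above.
True-score variance = [2²·2.6²·0.93 + 1.7²·23.9²·0.84 + 1.7²·24.4²·0.57] + 2389.13 = 2392.55 + 2389.13 = 4781.68.
Reliability = 4781.68 / 5787.55 = 0.8262.

0.8262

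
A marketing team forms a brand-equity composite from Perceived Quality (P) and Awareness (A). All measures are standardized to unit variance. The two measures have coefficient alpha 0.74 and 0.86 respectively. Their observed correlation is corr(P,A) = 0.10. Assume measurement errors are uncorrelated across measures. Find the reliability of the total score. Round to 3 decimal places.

Var(P+A) = 2 + 2·[0.10] = 2 + 0.2 = 2.2.
Under uncorrelated errors the observed covariances equal the true-score covariances, so only the own-variance terms attenuate.
True-score variance = [0.74 + 0.86] + 0.2 = 1.6 + 0.2 = 1.8.
Reliability = 1.8 / 2.2 = 0.818.

0.818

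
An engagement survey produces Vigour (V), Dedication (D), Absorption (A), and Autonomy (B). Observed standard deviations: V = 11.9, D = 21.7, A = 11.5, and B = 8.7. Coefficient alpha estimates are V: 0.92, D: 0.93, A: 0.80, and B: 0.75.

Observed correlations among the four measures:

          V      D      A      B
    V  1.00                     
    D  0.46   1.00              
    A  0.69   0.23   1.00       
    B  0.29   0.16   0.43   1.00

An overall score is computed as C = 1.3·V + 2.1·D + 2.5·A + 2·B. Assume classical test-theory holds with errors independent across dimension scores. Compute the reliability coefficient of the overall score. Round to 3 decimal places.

0.934

Var(C) = 1.3²·11.9² + 2.1²·21.7² + 2.5²·11.5² + 2²·8.7² + 2·[2.73·11.9·21.7·0.46 + 3.25·11.9·11.5·0.69 + 2.6·11.9·8.7·0.29 + 5.25·21.7·11.5·0.23 + 4.2·21.7·8.7·0.16 + 5·11.5·8.7·0.43] = 3445.27 + 2705.08 = 6150.35.
Under uncorrelated errors the observed covariances equal the true-score covariances, so only the own-variance terms attenuate.
True-score variance = [1.3²·11.9²·0.92 + 2.1²·21.7²·0.93 + 2.5²·11.5²·0.80 + 2²·8.7²·0.75] + 2705.08 = 3039.76 + 2705.08 = 5744.83.
Reliability = 5744.83 / 6150.35 = 0.934.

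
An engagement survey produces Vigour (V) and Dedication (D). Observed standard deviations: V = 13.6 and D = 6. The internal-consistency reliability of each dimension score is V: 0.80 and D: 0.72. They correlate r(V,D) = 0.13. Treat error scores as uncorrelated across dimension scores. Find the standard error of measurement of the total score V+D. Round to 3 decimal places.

Var(total) = 220.96 + 21.216 = 242.176.
True-score variance = 173.888 + 21.216 = 195.104, so reliability = 0.8056.
Error variance = 242.176 − 195.104 = 47.072; SEM = √47.072 = 6.861.

6.861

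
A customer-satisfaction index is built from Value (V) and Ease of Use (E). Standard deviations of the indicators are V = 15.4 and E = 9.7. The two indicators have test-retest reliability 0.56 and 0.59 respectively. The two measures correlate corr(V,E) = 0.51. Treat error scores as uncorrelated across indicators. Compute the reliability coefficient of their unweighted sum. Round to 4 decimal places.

0.7045

Var(V+E) = 15.4² + 9.7² + 2·[15.4·9.7·0.51] = 331.25 + 152.368 = 483.618.
Under uncorrelated errors the observed covariances equal the true-score covariances, so only the own-variance terms attenuate.
True-score variance = [15.4²·0.56 + 9.7²·0.59] + 152.368 = 188.323 + 152.368 = 340.69.
Reliability = 340.69 / 483.618 = 0.7045.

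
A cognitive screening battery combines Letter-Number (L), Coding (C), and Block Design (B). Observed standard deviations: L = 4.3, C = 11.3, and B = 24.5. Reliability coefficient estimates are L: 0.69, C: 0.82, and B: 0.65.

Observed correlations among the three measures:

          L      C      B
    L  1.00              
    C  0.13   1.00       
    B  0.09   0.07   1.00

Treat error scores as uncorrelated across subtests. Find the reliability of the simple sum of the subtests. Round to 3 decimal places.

0.708

Var(L+C+B) = 4.3² + 11.3² + 24.5² + 2·[4.3·11.3·0.13 + 4.3·24.5·0.09 + 11.3·24.5·0.07] = 746.43 + 70.3554 = 816.785.
Under uncorrelated errors the observed covariances equal the true-score covariances, so only the own-variance terms attenuate.
True-score variance = [4.3²·0.69 + 11.3²·0.82 + 24.5²·0.65] + 70.3554 = 507.626 + 70.3554 = 577.982.
Reliability = 577.982 / 816.785 = 0.708.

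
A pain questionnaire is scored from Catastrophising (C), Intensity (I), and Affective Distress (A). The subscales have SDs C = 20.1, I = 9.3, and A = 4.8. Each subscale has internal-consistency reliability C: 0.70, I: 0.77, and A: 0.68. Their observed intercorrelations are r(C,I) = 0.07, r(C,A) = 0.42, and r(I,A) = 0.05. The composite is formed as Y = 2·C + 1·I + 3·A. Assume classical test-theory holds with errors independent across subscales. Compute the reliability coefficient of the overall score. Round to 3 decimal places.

0.768

Var(Y) = 2²·20.1² + 9.3² + 3²·4.8² + 2·[2·20.1·9.3·0.07 + 6·20.1·4.8·0.42 + 3·9.3·4.8·0.05] = 1909.89 + 551.992 = 2461.88.
With uncorrelated errors the cross-covariances are all true-score covariance, so they carry over unchanged; only the diagonal terms shrink to ρᵢσᵢ².
True-score variance = [2²·20.1²·0.70 + 9.3²·0.77 + 3²·4.8²·0.68] + 551.992 = 1338.83 + 551.992 = 1890.82.
Reliability = 1890.82 / 2461.88 = 0.768.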